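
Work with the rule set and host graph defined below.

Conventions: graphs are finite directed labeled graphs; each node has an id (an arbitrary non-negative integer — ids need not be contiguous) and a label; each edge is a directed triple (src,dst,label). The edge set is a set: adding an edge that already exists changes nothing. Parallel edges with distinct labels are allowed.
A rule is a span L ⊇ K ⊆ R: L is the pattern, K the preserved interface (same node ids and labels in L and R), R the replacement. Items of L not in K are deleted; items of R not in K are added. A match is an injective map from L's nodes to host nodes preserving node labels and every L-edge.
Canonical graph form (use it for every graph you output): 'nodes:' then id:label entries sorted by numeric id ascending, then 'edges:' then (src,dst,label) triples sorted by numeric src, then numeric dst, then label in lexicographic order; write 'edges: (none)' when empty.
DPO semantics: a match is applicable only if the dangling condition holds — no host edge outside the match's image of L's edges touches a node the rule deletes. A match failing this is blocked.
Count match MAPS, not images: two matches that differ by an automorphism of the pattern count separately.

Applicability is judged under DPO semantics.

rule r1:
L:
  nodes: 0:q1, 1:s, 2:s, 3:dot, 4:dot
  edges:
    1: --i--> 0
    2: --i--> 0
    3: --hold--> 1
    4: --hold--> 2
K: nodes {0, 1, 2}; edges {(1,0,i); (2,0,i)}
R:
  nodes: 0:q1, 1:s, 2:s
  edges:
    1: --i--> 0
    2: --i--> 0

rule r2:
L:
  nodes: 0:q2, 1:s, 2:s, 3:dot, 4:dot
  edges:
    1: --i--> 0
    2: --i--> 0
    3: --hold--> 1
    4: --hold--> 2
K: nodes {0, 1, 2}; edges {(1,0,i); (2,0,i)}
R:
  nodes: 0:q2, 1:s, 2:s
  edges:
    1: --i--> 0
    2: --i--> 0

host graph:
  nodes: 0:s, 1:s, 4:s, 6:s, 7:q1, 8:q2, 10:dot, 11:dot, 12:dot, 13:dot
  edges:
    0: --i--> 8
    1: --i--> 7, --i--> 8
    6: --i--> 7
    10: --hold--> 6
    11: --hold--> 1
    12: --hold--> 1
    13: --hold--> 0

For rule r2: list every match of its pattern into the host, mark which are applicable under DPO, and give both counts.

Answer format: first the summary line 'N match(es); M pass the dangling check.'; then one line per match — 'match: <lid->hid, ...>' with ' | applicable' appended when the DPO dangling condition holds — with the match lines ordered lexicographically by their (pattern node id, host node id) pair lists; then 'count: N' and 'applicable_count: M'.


4 match(es); 4 pass the dangling check.
match: 0->8, 1->0, 2->1, 3->13, 4->11 | applicable
match: 0->8, 1->0, 2->1, 3->13, 4->12 | applicable
match: 0->8, 1->1, 2->0, 3->11, 4->13 | applicable
match: 0->8, 1->1, 2->0, 3->12, 4->13 | applicable
count: 4
applicable_count: 4


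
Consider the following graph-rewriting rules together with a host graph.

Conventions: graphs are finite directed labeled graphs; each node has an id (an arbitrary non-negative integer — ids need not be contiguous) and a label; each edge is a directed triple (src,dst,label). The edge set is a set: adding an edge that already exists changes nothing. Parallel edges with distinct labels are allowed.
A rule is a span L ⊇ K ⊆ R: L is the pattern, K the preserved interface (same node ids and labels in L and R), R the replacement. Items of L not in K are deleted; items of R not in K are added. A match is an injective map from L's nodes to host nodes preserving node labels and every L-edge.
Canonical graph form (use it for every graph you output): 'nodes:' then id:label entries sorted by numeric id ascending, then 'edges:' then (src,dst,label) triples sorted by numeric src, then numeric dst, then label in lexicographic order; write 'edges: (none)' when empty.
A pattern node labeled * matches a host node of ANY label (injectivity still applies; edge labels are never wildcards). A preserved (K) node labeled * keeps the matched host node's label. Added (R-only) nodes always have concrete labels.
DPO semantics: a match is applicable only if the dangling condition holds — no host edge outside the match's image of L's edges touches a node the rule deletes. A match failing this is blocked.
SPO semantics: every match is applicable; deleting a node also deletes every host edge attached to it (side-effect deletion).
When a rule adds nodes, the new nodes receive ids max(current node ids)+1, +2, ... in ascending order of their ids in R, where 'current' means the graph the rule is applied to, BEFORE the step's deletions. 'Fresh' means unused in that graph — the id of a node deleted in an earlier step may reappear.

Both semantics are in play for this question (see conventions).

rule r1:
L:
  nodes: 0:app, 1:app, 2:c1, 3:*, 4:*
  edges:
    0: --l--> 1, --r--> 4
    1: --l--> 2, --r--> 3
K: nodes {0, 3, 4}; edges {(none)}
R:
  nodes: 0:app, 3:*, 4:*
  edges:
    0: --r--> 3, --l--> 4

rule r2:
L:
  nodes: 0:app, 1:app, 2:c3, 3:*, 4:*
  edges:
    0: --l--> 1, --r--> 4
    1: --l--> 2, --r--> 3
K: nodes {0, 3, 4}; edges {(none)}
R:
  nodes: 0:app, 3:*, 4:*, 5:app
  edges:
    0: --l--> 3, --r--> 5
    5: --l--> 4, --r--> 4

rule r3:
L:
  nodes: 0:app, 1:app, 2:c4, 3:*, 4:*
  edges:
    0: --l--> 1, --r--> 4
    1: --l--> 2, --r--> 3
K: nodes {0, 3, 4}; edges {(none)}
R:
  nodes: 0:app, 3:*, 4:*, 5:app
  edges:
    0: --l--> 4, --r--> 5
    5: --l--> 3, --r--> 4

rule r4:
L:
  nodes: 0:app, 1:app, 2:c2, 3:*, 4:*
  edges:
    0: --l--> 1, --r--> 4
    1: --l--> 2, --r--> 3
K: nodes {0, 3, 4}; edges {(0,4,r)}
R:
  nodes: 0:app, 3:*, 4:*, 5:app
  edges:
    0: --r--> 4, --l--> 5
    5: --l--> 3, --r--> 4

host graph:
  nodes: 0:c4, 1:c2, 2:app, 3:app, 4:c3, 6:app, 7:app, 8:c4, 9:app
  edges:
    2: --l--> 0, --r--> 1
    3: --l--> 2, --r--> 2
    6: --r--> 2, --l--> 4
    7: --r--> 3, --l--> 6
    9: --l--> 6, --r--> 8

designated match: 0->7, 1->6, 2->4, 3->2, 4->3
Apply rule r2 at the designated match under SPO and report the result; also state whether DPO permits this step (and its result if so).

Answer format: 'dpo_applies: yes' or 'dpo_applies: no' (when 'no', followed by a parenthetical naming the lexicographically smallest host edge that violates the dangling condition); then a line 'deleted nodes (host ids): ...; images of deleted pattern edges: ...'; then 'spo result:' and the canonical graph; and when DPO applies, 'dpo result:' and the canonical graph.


dpo_applies: no
(the rule deletes node 6, which keeps host edge (9,6,l) outside the match image — the dangling condition fails, DPO blocks; SPO proceeds and side-deletes such edges)
deleted nodes (host ids): 4, 6; images of deleted pattern edges: (6,2,r); (6,4,l); (7,3,r); (7,6,l)
spo result:
nodes: 0:c4, 1:c2, 2:app, 3:app, 7:app, 8:c4, 9:app, 10:app
edges: (2,0,l); (2,1,r); (3,2,l); (3,2,r); (7,2,l); (7,10,r); (9,8,r); (10,3,l); (10,3,r)


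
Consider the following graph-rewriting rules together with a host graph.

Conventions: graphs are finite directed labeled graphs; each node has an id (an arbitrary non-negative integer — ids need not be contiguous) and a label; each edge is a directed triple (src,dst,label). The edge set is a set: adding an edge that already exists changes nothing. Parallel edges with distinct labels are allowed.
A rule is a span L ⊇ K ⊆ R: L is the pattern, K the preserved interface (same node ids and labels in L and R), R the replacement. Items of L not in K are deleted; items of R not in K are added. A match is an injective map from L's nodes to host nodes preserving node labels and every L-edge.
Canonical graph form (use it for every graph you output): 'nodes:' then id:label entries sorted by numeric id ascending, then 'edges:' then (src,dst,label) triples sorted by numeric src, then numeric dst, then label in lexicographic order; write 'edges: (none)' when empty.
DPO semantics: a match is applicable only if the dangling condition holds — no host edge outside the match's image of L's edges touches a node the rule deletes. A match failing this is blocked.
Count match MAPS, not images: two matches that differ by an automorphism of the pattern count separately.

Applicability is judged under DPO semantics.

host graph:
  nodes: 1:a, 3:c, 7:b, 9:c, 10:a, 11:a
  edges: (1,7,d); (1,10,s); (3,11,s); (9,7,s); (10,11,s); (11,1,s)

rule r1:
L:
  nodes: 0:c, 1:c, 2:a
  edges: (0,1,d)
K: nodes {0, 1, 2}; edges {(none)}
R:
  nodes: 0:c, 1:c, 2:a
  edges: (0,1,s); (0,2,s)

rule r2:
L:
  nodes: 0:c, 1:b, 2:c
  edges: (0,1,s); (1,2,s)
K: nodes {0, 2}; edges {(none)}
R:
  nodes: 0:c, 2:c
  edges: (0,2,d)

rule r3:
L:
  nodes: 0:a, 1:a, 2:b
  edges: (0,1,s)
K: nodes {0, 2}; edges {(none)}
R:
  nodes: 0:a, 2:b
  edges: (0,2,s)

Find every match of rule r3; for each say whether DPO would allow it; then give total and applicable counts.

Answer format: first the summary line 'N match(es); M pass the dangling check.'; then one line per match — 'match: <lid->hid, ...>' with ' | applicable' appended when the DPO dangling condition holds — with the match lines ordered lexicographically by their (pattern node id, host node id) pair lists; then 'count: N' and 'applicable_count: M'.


3 match(es); 0 pass the dangling check.
match: 0->1, 1->10, 2->7
match: 0->10, 1->11, 2->7
match: 0->11, 1->1, 2->7
count: 3
applicable_count: 0


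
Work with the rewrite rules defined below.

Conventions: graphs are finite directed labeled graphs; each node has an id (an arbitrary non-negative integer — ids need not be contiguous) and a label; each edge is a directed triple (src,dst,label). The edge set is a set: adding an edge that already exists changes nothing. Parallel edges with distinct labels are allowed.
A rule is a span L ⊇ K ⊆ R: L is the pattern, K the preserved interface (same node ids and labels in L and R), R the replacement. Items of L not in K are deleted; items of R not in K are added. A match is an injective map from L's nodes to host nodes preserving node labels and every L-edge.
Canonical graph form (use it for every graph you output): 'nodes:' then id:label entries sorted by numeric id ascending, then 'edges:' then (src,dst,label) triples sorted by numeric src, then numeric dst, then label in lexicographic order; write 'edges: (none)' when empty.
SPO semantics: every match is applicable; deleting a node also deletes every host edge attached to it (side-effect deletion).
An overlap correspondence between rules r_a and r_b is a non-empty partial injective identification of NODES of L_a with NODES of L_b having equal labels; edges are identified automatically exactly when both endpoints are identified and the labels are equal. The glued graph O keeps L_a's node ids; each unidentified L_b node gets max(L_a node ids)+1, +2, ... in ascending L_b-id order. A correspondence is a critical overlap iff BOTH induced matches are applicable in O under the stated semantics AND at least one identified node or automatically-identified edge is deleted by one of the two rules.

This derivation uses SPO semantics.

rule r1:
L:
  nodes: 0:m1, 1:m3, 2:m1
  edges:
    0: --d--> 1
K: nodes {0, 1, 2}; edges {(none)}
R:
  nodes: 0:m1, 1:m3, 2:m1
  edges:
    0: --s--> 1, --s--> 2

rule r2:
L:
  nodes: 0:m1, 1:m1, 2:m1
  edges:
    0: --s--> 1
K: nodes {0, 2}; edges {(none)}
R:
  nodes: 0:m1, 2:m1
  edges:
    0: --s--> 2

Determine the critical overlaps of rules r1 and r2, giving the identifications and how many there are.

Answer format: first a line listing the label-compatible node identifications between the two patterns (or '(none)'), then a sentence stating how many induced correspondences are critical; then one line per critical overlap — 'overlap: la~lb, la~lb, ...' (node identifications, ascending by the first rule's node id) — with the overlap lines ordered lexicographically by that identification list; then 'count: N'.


label-compatible node identifications between L(r1) and L(r2): 0~0, 0~1, 0~2, 2~0, 2~1, 2~2
6 of the induced correspondences are critical overlaps of r1 and r2.
overlap: 0~0, 2~1
overlap: 0~1
overlap: 0~1, 2~0
overlap: 0~1, 2~2
overlap: 0~2, 2~1
overlap: 2~1
count: 6


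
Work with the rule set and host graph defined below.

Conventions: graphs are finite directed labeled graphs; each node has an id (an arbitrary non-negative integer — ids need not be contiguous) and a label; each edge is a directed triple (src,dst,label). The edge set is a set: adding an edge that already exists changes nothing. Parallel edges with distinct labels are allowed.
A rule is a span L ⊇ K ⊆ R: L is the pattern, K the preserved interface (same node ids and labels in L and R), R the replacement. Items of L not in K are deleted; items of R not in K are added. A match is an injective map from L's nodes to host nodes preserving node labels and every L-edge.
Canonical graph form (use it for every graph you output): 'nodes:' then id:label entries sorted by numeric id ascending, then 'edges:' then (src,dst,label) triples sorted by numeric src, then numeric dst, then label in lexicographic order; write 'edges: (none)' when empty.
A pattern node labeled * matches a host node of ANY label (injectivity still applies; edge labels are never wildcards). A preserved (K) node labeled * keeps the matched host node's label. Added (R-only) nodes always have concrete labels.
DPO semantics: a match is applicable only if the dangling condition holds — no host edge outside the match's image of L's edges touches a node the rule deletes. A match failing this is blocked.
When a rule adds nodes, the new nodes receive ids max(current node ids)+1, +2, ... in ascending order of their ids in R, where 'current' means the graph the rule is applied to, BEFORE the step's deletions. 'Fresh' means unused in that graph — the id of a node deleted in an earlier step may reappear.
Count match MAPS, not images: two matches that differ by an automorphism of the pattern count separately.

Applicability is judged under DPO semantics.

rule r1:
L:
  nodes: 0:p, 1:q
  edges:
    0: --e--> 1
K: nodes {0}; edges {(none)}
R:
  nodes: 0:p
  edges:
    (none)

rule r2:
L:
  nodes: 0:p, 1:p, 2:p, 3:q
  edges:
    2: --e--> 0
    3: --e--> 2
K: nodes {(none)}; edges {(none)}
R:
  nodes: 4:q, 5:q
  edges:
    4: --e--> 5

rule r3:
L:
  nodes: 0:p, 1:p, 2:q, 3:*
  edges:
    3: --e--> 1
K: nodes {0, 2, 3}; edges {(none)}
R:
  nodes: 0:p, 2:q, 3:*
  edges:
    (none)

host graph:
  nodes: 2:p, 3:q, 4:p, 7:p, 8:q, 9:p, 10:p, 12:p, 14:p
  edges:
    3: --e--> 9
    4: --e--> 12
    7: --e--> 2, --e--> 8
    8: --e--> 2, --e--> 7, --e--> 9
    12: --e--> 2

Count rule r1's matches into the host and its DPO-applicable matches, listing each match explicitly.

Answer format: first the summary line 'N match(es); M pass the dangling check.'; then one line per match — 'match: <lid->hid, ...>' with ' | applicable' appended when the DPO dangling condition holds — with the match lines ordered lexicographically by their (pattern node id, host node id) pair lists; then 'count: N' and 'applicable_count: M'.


1 match(es); 0 pass the dangling check.
match: 0->7, 1->8
count: 1
applicable_count: 0


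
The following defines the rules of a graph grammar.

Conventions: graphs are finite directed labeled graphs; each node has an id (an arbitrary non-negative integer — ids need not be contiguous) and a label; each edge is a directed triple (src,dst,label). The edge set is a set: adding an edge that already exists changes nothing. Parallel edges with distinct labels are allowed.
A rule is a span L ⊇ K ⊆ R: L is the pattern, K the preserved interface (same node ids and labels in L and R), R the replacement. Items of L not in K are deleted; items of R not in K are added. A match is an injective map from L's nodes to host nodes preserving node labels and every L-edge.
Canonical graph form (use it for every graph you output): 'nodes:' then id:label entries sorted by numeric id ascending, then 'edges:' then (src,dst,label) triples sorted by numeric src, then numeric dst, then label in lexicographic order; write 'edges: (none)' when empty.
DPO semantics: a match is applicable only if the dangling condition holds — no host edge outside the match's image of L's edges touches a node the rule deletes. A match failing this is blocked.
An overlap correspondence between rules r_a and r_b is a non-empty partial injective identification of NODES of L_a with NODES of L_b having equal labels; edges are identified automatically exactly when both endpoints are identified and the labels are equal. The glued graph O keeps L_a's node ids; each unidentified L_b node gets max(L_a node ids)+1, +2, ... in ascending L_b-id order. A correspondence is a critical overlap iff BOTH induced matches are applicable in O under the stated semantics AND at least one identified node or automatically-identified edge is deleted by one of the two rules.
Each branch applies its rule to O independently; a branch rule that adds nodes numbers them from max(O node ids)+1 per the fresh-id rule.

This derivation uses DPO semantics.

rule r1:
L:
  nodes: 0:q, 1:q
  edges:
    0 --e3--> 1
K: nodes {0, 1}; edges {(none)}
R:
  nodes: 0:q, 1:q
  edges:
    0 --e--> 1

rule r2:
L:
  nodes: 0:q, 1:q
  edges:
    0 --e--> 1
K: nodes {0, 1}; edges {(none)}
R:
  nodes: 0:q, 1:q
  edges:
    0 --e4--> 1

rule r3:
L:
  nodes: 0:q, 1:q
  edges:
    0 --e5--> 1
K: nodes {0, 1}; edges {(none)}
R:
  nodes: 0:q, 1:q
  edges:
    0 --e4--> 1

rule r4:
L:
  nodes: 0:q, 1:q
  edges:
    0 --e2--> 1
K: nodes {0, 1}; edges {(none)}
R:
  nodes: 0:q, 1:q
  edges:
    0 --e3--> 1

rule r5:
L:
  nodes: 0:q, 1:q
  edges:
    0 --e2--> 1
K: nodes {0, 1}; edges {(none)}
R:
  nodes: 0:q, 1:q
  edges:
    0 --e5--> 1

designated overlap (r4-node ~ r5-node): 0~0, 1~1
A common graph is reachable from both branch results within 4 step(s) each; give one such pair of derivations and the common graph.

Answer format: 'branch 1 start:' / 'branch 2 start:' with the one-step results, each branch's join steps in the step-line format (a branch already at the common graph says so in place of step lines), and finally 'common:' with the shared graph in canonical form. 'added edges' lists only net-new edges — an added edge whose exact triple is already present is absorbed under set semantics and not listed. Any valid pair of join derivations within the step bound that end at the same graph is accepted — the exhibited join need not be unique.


branch 1 start:
nodes: 0:q, 1:q
edges: (0,1,e3)
branch 2 start:
nodes: 0:q, 1:q
edges: (0,1,e5)
branch 1 step 1: rule r1; match: 0->0, 1->1; deleted nodes (none); deleted edges (0,1,e3); added nodes (none); added edges (0,1,e); result: nodes: 0:q, 1:q edges: (0,1,e)
branch 1 step 2: rule r2; match: 0->0, 1->1; deleted nodes (none); deleted edges (0,1,e); added nodes (none); added edges (0,1,e4); result: nodes: 0:q, 1:q edges: (0,1,e4)
branch 2 step 1: rule r3; match: 0->0, 1->1; deleted nodes (none); deleted edges (0,1,e5); added nodes (none); added edges (0,1,e4); result: nodes: 0:q, 1:q edges: (0,1,e4)
common:
nodes: 0:q, 1:q
edges: (0,1,e4)


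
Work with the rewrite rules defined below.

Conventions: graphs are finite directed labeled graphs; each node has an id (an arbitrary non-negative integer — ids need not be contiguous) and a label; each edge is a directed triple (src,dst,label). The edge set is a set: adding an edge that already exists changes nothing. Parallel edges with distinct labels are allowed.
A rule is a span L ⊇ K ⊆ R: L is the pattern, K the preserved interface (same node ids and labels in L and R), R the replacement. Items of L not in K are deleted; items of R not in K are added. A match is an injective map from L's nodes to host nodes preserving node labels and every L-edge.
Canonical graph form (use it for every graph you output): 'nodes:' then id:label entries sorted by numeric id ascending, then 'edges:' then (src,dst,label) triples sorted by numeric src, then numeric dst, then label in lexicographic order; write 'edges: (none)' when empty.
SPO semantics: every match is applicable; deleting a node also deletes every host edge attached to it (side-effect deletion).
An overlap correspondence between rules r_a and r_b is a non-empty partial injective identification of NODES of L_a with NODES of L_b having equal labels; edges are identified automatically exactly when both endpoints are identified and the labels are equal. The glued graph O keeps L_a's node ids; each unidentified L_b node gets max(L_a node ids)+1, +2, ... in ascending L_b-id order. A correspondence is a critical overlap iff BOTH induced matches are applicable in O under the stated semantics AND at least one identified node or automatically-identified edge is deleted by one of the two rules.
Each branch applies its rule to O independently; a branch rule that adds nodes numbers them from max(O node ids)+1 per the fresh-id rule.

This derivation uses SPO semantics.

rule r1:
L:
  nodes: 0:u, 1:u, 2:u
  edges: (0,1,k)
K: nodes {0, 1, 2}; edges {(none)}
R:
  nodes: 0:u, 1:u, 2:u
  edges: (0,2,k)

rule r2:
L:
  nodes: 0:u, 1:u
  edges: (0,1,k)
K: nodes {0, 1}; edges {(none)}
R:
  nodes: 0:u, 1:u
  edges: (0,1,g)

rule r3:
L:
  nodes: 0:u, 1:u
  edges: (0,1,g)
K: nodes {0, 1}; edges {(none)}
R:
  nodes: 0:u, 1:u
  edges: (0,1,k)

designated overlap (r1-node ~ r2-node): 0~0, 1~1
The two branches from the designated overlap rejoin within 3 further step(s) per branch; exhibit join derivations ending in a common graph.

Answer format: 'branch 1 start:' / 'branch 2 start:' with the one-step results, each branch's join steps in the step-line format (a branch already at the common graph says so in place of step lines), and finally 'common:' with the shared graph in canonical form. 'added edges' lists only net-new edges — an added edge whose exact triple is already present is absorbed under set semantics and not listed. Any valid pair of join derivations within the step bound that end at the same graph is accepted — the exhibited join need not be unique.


branch 1 start:
nodes: 0:u, 1:u, 2:u
edges: (0,2,k)
branch 2 start:
nodes: 0:u, 1:u, 2:u
edges: (0,1,g)
branch 1 step 1: rule r1; match: 0->0, 1->2, 2->1; deleted nodes (none); deleted edges (0,2,k); added nodes (none); added edges (0,1,k); result: nodes: 0:u, 1:u, 2:u edges: (0,1,k)
branch 2 step 1: rule r3; match: 0->0, 1->1; deleted nodes (none); deleted edges (0,1,g); added nodes (none); added edges (0,1,k); result: nodes: 0:u, 1:u, 2:u edges: (0,1,k)
common:
nodes: 0:u, 1:u, 2:u
edges: (0,1,k)


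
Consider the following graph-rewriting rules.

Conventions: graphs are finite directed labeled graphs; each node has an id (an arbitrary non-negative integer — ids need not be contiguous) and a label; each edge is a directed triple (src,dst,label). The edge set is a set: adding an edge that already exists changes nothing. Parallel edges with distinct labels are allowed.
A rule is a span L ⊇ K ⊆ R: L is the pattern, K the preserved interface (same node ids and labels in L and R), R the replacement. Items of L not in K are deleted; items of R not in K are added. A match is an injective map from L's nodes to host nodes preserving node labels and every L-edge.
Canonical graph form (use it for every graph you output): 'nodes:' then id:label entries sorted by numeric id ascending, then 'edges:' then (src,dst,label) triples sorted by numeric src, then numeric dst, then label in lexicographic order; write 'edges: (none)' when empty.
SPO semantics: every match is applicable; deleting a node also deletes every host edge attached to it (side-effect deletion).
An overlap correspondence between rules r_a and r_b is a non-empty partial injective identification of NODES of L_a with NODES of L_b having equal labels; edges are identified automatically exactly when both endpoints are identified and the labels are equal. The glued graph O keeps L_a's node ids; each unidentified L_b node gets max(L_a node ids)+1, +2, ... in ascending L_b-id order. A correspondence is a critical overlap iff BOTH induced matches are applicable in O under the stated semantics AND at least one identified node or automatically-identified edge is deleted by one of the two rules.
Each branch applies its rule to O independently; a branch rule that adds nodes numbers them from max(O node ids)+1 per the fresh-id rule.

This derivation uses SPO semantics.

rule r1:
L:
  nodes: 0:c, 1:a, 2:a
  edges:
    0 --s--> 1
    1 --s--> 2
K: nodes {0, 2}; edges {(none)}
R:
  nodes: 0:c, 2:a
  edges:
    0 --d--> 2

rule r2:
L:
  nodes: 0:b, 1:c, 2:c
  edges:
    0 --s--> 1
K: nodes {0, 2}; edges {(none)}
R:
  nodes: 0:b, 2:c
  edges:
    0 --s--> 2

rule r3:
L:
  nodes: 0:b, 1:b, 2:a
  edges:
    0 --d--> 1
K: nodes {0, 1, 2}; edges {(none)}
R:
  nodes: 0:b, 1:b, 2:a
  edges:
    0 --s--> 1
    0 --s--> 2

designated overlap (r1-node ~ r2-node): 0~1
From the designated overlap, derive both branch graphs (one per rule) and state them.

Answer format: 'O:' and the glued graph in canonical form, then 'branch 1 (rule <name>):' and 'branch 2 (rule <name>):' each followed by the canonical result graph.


O:
nodes: 0:c, 1:a, 2:a, 3:b, 4:c
edges: (0,1,s); (1,2,s); (3,0,s)
branch 1 (rule r1):
nodes: 0:c, 2:a, 3:b, 4:c
edges: (0,2,d); (3,0,s)
branch 2 (rule r2):
nodes: 1:a, 2:a, 3:b, 4:c
edges: (1,2,s); (3,4,s)


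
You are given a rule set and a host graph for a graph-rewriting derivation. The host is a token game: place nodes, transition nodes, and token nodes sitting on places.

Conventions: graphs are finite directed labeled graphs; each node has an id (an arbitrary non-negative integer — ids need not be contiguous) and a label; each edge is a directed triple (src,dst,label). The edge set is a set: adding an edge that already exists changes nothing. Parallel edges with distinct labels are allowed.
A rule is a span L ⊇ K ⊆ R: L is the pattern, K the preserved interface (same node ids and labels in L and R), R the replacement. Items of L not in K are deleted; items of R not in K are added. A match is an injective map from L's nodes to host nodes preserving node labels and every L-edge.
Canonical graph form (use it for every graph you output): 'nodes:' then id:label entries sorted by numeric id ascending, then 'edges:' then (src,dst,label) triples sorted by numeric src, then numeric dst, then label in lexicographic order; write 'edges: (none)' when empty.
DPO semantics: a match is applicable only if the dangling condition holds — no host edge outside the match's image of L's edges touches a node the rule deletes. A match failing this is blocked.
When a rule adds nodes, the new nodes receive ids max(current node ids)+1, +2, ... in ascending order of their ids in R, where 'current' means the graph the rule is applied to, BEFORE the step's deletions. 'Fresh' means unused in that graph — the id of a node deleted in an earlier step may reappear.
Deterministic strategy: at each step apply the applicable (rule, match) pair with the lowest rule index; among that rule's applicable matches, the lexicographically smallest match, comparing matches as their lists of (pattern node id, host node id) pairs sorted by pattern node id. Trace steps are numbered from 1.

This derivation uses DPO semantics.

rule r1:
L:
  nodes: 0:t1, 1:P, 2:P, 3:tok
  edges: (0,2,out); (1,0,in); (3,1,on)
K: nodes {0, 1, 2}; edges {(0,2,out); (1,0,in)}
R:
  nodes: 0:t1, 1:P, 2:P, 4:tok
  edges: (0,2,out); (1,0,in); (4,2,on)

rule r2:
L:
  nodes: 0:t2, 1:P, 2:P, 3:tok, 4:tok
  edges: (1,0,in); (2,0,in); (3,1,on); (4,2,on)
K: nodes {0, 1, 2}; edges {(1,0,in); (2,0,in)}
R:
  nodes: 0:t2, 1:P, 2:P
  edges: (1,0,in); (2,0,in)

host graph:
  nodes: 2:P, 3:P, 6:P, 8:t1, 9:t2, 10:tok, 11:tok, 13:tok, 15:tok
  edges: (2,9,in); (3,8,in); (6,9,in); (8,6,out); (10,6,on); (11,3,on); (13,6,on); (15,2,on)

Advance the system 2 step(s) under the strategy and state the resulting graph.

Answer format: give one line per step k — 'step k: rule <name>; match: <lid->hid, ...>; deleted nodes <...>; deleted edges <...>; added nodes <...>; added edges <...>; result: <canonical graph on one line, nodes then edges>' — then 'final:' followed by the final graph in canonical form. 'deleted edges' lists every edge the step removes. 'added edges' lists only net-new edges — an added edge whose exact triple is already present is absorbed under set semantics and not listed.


step 1: rule r1; match: 0->8, 1->3, 2->6, 3->11; deleted nodes 11; deleted edges (11,3,on); added nodes 16; added edges (16,6,on); result: nodes: 2:P, 3:P, 6:P, 8:t1, 9:t2, 10:tok, 13:tok, 15:tok, 16:tok edges: (2,9,in); (3,8,in); (6,9,in); (8,6,out); (10,6,on); (13,6,on); (15,2,on); (16,6,on)
step 2: rule r2; match: 0->9, 1->2, 2->6, 3->15, 4->10; deleted nodes 10, 15; deleted edges (10,6,on); (15,2,on); added nodes (none); added edges (none); result: nodes: 2:P, 3:P, 6:P, 8:t1, 9:t2, 13:tok, 16:tok edges: (2,9,in); (3,8,in); (6,9,in); (8,6,out); (13,6,on); (16,6,on)
final:
nodes: 2:P, 3:P, 6:P, 8:t1, 9:t2, 13:tok, 16:tok
edges: (2,9,in); (3,8,in); (6,9,in); (8,6,out); (13,6,on); (16,6,on)


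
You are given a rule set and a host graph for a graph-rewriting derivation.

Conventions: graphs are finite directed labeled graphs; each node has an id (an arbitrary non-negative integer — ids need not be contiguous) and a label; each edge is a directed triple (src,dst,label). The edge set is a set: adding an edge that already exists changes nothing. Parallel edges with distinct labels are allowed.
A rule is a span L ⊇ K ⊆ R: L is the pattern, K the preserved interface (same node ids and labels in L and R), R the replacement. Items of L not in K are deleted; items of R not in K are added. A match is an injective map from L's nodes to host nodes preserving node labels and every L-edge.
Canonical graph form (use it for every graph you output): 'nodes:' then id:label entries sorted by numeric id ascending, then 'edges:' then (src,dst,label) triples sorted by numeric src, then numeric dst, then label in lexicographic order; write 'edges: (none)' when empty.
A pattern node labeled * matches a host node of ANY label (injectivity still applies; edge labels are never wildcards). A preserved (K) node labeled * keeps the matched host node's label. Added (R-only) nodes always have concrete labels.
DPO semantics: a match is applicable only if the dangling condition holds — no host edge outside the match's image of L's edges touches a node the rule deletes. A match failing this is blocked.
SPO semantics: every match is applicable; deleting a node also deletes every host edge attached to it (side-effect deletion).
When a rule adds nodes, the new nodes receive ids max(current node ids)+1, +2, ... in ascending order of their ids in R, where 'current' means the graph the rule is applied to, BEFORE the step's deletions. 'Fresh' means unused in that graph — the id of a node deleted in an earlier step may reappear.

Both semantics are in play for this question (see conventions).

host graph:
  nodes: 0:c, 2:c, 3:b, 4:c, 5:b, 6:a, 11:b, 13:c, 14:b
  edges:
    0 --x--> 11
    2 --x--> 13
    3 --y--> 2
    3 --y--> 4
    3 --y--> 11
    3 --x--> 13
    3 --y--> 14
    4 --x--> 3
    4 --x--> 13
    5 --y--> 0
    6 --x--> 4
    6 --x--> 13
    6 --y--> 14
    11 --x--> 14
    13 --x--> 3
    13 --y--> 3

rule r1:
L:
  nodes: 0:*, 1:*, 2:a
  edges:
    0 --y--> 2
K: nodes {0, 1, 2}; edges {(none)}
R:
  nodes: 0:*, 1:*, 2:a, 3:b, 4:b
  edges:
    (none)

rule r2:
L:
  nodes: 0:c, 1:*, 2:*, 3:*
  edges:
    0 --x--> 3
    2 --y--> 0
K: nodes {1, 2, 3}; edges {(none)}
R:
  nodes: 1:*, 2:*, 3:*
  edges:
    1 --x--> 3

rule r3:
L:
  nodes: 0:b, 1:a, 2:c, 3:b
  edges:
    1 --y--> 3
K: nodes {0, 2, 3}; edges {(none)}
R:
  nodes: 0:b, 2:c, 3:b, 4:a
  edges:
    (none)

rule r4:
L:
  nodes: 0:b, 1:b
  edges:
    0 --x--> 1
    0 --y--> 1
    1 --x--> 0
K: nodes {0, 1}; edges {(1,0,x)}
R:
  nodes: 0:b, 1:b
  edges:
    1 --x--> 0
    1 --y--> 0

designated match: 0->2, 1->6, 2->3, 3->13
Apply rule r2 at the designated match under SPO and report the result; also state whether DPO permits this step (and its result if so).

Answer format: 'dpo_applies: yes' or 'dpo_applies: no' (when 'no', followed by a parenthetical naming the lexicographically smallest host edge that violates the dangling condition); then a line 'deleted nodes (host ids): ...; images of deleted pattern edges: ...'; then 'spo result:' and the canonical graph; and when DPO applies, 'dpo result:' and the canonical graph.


dpo_applies: yes
deleted nodes (host ids): 2; images of deleted pattern edges: (2,13,x); (3,2,y)
spo result:
nodes: 0:c, 3:b, 4:c, 5:b, 6:a, 11:b, 13:c, 14:b
edges: (0,11,x); (3,4,y); (3,11,y); (3,13,x); (3,14,y); (4,3,x); (4,13,x); (5,0,y); (6,4,x); (6,13,x); (6,14,y); (11,14,x); (13,3,x); (13,3,y)
dpo result:
nodes: 0:c, 3:b, 4:c, 5:b, 6:a, 11:b, 13:c, 14:b
edges: (0,11,x); (3,4,y); (3,11,y); (3,13,x); (3,14,y); (4,3,x); (4,13,x); (5,0,y); (6,4,x); (6,13,x); (6,14,y); (11,14,x); (13,3,x); (13,3,y)


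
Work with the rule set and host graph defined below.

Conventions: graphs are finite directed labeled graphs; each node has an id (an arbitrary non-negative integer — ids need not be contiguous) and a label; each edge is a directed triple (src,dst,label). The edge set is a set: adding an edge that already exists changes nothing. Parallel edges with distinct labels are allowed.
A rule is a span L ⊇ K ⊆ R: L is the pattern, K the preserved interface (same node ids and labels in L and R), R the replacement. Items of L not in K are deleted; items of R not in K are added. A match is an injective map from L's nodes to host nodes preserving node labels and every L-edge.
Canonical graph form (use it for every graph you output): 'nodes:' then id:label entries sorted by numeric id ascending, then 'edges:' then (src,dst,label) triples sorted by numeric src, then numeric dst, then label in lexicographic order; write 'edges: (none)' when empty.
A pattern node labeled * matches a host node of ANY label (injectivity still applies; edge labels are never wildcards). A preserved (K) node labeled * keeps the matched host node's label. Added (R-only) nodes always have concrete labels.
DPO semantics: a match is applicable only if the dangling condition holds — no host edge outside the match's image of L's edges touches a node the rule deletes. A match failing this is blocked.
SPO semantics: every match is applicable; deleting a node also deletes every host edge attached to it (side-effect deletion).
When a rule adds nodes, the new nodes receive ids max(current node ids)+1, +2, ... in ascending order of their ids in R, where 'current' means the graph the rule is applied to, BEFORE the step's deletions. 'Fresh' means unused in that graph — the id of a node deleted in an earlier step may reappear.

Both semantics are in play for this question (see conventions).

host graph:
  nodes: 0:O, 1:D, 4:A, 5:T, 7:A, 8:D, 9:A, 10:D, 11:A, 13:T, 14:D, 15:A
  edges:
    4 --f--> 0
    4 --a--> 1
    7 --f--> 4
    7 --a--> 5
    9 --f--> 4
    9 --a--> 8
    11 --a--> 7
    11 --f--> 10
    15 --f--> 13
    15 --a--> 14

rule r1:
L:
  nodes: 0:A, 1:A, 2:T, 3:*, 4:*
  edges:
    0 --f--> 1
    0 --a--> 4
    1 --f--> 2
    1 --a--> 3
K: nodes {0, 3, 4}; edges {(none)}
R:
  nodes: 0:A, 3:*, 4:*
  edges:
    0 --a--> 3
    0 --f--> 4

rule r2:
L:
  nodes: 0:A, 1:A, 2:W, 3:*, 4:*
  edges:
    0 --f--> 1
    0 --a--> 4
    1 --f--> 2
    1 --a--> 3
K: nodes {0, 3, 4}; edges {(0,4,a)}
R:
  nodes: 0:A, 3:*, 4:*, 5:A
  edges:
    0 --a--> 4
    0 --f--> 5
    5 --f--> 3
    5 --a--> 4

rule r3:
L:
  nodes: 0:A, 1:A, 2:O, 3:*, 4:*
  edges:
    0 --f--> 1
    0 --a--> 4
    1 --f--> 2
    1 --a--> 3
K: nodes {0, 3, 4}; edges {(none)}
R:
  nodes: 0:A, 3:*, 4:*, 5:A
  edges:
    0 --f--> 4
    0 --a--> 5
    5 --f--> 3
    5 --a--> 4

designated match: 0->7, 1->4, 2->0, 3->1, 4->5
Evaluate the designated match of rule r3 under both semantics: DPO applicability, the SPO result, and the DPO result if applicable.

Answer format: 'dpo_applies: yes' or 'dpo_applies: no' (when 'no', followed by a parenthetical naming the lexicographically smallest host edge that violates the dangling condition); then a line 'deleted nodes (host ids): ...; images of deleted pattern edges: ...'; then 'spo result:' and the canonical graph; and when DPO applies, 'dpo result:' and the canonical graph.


dpo_applies: no
(the rule deletes node 4, which keeps host edge (9,4,f) outside the match image — the dangling condition fails, DPO blocks; SPO proceeds and side-deletes such edges)
deleted nodes (host ids): 0, 4; images of deleted pattern edges: (4,0,f); (4,1,a); (7,4,f); (7,5,a)
spo result:
nodes: 1:D, 5:T, 7:A, 8:D, 9:A, 10:D, 11:A, 13:T, 14:D, 15:A, 16:A
edges: (7,5,f); (7,16,a); (9,8,a); (11,7,a); (11,10,f); (15,13,f); (15,14,a); (16,1,f); (16,5,a)


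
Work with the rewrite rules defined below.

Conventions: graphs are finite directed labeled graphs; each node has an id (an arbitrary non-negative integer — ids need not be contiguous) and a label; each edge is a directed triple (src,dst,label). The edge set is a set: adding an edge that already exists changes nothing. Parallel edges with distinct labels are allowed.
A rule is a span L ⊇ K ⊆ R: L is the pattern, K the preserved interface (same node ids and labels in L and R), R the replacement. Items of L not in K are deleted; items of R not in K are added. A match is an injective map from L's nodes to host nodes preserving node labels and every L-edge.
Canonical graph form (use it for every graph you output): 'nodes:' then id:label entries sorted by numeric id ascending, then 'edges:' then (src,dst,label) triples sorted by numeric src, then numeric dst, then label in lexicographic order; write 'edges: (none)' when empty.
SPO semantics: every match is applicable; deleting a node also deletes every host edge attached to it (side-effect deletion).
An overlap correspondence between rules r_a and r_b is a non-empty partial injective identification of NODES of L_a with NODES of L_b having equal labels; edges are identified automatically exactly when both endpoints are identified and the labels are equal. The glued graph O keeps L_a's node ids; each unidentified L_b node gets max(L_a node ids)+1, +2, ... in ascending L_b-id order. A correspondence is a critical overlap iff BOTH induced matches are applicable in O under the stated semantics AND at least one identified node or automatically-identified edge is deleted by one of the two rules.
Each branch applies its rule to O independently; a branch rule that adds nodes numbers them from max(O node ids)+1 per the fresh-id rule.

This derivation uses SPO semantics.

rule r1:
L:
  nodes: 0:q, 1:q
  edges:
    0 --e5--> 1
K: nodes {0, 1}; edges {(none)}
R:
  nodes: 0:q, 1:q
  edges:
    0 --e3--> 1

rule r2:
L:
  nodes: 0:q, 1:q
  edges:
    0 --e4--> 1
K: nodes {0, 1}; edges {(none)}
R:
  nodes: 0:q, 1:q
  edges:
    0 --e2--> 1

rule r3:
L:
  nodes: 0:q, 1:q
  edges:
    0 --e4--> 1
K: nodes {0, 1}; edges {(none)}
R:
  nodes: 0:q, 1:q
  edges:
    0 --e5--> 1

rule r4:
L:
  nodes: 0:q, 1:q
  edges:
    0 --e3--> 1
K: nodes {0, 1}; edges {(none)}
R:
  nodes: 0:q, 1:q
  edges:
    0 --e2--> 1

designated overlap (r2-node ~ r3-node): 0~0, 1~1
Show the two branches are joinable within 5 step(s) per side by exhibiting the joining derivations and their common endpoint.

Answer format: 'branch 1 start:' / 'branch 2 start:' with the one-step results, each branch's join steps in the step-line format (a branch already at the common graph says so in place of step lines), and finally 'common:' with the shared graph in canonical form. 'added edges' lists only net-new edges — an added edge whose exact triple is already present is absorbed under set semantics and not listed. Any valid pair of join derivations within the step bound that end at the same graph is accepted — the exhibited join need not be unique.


branch 1 start:
nodes: 0:q, 1:q
edges: (0,1,e2)
branch 2 start:
nodes: 0:q, 1:q
edges: (0,1,e5)
branch 1: already at the common graph (0 steps)
branch 2 step 1: rule r1; match: 0->0, 1->1; deleted nodes (none); deleted edges (0,1,e5); added nodes (none); added edges (0,1,e3); result: nodes: 0:q, 1:q edges: (0,1,e3)
branch 2 step 2: rule r4; match: 0->0, 1->1; deleted nodes (none); deleted edges (0,1,e3); added nodes (none); added edges (0,1,e2); result: nodes: 0:q, 1:q edges: (0,1,e2)
common:
nodes: 0:q, 1:q
edges: (0,1,e2)


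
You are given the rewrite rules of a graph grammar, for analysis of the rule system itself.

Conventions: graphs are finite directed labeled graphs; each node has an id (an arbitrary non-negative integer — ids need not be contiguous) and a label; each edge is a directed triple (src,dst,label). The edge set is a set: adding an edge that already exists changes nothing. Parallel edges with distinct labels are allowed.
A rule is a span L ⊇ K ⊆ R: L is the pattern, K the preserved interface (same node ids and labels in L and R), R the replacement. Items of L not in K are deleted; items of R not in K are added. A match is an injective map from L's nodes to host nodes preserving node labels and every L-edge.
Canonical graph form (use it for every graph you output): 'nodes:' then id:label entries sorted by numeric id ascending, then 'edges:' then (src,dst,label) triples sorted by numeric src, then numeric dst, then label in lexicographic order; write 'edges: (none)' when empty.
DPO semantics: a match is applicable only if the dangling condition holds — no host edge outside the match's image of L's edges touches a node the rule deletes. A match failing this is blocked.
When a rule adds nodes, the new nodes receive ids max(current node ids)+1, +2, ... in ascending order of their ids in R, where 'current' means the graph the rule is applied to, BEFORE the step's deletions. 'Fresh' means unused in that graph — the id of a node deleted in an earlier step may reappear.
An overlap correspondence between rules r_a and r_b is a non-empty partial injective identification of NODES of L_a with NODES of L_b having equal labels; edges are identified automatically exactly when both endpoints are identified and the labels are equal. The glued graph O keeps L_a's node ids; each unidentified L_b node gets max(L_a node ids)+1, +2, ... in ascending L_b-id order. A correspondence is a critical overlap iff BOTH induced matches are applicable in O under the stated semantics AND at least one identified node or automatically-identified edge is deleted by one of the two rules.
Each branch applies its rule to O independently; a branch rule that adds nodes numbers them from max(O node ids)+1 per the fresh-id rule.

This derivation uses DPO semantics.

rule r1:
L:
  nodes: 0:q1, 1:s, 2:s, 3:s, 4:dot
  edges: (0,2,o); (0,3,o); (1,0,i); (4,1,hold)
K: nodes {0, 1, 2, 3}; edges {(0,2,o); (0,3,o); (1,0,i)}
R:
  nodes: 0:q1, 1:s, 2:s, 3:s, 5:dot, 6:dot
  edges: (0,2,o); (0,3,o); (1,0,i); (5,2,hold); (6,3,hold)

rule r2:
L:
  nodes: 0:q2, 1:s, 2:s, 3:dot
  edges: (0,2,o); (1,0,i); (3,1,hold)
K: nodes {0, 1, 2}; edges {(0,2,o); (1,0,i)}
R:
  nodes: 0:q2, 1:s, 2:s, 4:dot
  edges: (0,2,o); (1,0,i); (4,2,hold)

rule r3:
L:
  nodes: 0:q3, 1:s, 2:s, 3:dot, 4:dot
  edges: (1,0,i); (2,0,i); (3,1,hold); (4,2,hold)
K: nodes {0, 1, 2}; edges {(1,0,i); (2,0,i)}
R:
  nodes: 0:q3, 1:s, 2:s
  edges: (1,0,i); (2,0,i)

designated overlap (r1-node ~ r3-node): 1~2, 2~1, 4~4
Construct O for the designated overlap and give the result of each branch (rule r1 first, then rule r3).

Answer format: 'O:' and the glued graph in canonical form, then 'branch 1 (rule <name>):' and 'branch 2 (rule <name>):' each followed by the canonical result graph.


O:
nodes: 0:q1, 1:s, 2:s, 3:s, 4:dot, 5:q3, 6:dot
edges: (0,2,o); (0,3,o); (1,0,i); (1,5,i); (2,5,i); (4,1,hold); (6,2,hold)
branch 1 (rule r1):
nodes: 0:q1, 1:s, 2:s, 3:s, 5:q3, 6:dot, 7:dot, 8:dot
edges: (0,2,o); (0,3,o); (1,0,i); (1,5,i); (2,5,i); (6,2,hold); (7,2,hold); (8,3,hold)
branch 2 (rule r3):
nodes: 0:q1, 1:s, 2:s, 3:s, 5:q3
edges: (0,2,o); (0,3,o); (1,0,i); (1,5,i); (2,5,i)
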